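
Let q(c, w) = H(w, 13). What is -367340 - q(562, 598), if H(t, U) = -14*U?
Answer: -367158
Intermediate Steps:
q(c, w) = -182 (q(c, w) = -14*13 = -182)
-367340 - q(562, 598) = -367340 - 1*(-182) = -367340 + 182 = -367158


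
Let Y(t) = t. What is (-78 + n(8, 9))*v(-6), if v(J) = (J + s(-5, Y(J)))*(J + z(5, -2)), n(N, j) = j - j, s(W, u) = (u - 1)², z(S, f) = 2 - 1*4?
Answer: 26832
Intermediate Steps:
z(S, f) = -2 (z(S, f) = 2 - 4 = -2)
s(W, u) = (-1 + u)²
n(N, j) = 0
v(J) = (-2 + J)*(J + (-1 + J)²) (v(J) = (J + (-1 + J)²)*(J - 2) = (J + (-1 + J)²)*(-2 + J) = (-2 + J)*(J + (-1 + J)²))
(-78 + n(8, 9))*v(-6) = (-78 + 0)*(-2 + (-6)³ - 3*(-6)² + 3*(-6)) = -78*(-2 - 216 - 3*36 - 18) = -78*(-2 - 216 - 108 - 18) = -78*(-344) = 26832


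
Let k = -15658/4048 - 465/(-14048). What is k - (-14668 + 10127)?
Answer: 16125737825/3554144 ≈ 4537.2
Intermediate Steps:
k = -13630079/3554144 (k = -15658*1/4048 - 465*(-1/14048) = -7829/2024 + 465/14048 = -13630079/3554144 ≈ -3.8350)
k - (-14668 + 10127) = -13630079/3554144 - (-14668 + 10127) = -13630079/3554144 - 1*(-4541) = -13630079/3554144 + 4541 = 16125737825/3554144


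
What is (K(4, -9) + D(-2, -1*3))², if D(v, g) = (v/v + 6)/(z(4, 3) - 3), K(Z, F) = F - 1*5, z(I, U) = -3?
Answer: 8281/36 ≈ 230.03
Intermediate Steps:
K(Z, F) = -5 + F (K(Z, F) = F - 5 = -5 + F)
D(v, g) = -7/6 (D(v, g) = (v/v + 6)/(-3 - 3) = (1 + 6)/(-6) = 7*(-⅙) = -7/6)
(K(4, -9) + D(-2, -1*3))² = ((-5 - 9) - 7/6)² = (-14 - 7/6)² = (-91/6)² = 8281/36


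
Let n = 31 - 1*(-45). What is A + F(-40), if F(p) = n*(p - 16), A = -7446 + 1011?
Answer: -10691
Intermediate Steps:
A = -6435
n = 76 (n = 31 + 45 = 76)
F(p) = -1216 + 76*p (F(p) = 76*(p - 16) = 76*(-16 + p) = -1216 + 76*p)
A + F(-40) = -6435 + (-1216 + 76*(-40)) = -6435 + (-1216 - 3040) = -6435 - 4256 = -10691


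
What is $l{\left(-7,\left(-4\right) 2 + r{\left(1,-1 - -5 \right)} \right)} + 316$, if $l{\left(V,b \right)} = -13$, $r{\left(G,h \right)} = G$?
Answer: $303$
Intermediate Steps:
$l{\left(-7,\left(-4\right) 2 + r{\left(1,-1 - -5 \right)} \right)} + 316 = -13 + 316 = 303$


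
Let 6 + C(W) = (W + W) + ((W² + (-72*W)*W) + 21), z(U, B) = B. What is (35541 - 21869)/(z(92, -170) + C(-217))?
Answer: -3418/835977 ≈ -0.0040886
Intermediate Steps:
C(W) = 15 - 71*W² + 2*W (C(W) = -6 + ((W + W) + ((W² + (-72*W)*W) + 21)) = -6 + (2*W + ((W² - 72*W²) + 21)) = -6 + (2*W + (-71*W² + 21)) = -6 + (2*W + (21 - 71*W²)) = -6 + (21 - 71*W² + 2*W) = 15 - 71*W² + 2*W)
(35541 - 21869)/(z(92, -170) + C(-217)) = (35541 - 21869)/(-170 + (15 - 71*(-217)² + 2*(-217))) = 13672/(-170 + (15 - 71*47089 - 434)) = 13672/(-170 + (15 - 3343319 - 434)) = 13672/(-170 - 3343738) = 13672/(-3343908) = 13672*(-1/3343908) = -3418/835977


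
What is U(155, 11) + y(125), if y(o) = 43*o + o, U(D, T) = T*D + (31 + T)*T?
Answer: 7667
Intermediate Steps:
U(D, T) = D*T + T*(31 + T)
y(o) = 44*o
U(155, 11) + y(125) = 11*(31 + 155 + 11) + 44*125 = 11*197 + 5500 = 2167 + 5500 = 7667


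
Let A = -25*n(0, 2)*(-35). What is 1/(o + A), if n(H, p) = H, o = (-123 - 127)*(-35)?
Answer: 1/8750 ≈ 0.00011429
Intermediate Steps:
o = 8750 (o = -250*(-35) = 8750)
A = 0 (A = -25*0*(-35) = 0*(-35) = 0)
1/(o + A) = 1/(8750 + 0) = 1/8750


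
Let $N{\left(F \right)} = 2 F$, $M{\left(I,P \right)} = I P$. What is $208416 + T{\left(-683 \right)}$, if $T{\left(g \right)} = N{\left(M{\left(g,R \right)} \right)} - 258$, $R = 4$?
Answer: $202694$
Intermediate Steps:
$T{\left(g \right)} = -258 + 8 g$ ($T{\left(g \right)} = 2 g 4 - 258 = 2 \cdot 4 g - 258 = 8 g - 258 = -258 + 8 g$)
$208416 + T{\left(-683 \right)} = 208416 + \left(-258 + 8 \left(-683\right)\right) = 208416 - 5722 = 202694$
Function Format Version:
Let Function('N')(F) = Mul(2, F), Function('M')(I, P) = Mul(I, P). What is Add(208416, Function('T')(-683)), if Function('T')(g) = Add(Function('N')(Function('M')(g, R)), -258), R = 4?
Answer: 202694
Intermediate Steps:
Function('T')(g) = Add(-258, Mul(8, g)) (Function('T')(g) = Add(Mul(2, Mul(g, 4)), -258) = Add(Mul(2, Mul(4, g)), -258) = Add(Mul(8, g), -258) = Add(-258, Mul(8, g)))
Add(208416, Function('T')(-683)) = Add(208416, Add(-258, Mul(8, -683))) = Add(208416, Add(-258, -5464)) = Add(208416, -5722) = 202694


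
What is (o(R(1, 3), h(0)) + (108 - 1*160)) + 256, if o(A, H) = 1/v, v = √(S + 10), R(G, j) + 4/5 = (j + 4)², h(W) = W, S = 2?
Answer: 204 + √3/6 ≈ 204.29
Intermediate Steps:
R(G, j) = -⅘ + (4 + j)² (R(G, j) = -⅘ + (j + 4)² = -⅘ + (4 + j)²)
v = 2*√3 (v = √(2 + 10) = √12 = 2*√3 ≈ 3.4641)
o(A, H) = √3/6 (o(A, H) = 1/(2*√3) = √3/6)
(o(R(1, 3), h(0)) + (108 - 1*160)) + 256 = (√3/6 + (108 - 1*160)) + 256 = (√3/6 + (108 - 160)) + 256 = (√3/6 - 52) + 256 = (-52 + √3/6) + 256 = 204 + √3/6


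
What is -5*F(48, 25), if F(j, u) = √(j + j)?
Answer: -20*√6 ≈ -48.990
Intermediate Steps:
F(j, u) = √2*√j (F(j, u) = √(2*j) = √2*√j)
-5*F(48, 25) = -5*√2*√48 = -5*√2*4*√3 = -20*√6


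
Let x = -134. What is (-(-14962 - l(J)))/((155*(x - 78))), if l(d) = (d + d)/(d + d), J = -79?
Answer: -14963/32860 ≈ -0.45536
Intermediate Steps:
l(d) = 1 (l(d) = (2*d)/((2*d)) = (2*d)*(1/(2*d)) = 1)
(-(-14962 - l(J)))/((155*(x - 78))) = (-(-14962 - 1*1))/((155*(-134 - 78))) = (-(-14962 - 1))/((155*(-212))) = -1*(-14963)/(-32860) = 14963*(-1/32860) = -14963/32860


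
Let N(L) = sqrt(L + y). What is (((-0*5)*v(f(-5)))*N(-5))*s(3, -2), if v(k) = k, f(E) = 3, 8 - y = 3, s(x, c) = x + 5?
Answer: 0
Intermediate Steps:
s(x, c) = 5 + x
y = 5 (y = 8 - 1*3 = 8 - 3 = 5)
N(L) = sqrt(5 + L) (N(L) = sqrt(L + 5) = sqrt(5 + L))
(((-0*5)*v(f(-5)))*N(-5))*s(3, -2) = ((-0*5*3)*sqrt(5 - 5))*(5 + 3) = ((-5*0*3)*sqrt(0))*8 = ((0*3)*0)*8 = (0*0)*8 = 0*8 = 0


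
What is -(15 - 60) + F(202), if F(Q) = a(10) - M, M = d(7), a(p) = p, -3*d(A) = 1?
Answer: 166/3 ≈ 55.333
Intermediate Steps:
d(A) = -⅓ (d(A) = -⅓*1 = -⅓)
M = -⅓ ≈ -0.33333
F(Q) = 31/3 (F(Q) = 10 - 1*(-⅓) = 10 + ⅓ = 31/3)
-(15 - 60) + F(202) = -(15 - 60) + 31/3 = -1*(-45) + 31/3 = 45 + 31/3 = 166/3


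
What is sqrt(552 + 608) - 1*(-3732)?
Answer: 3732 + 2*sqrt(290) ≈ 3766.1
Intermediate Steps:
sqrt(552 + 608) - 1*(-3732) = sqrt(1160) + 3732 = 2*sqrt(290) + 3732 = 3732 + 2*sqrt(290)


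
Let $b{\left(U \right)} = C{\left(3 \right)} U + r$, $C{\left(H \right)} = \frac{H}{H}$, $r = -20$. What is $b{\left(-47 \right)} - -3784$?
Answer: $3717$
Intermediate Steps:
$C{\left(H \right)} = 1$
$b{\left(U \right)} = -20 + U$ ($b{\left(U \right)} = 1 U - 20 = U - 20 = -20 + U$)
$b{\left(-47 \right)} - -3784 = \left(-20 - 47\right) - -3784 = -67 + 3784 = 3717$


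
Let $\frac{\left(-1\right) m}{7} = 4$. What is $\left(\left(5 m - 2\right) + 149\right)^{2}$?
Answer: $49$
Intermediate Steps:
$m = -28$ ($m = \left(-7\right) 4 = -28$)
$\left(\left(5 m - 2\right) + 149\right)^{2} = \left(\left(5 \left(-28\right) - 2\right) + 149\right)^{2} = \left(\left(-140 - 2\right) + 149\right)^{2} = \left(-142 + 149\right)^{2} = 7^{2} = 49$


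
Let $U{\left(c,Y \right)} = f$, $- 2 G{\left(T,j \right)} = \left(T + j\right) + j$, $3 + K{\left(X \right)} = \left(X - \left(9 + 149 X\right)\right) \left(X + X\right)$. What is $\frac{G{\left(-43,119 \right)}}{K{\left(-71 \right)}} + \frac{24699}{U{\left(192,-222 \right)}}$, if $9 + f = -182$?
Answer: $- \frac{73645514433}{569508902} \approx -129.31$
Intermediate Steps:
$K{\left(X \right)} = -3 + 2 X \left(-9 - 148 X\right)$ ($K{\left(X \right)} = -3 + \left(X - \left(9 + 149 X\right)\right) \left(X + X\right) = -3 + \left(X - \left(9 + 149 X\right)\right) 2 X = -3 + \left(-9 - 148 X\right) 2 X = -3 + 2 X \left(-9 - 148 X\right)$)
$G{\left(T,j \right)} = - j - \frac{T}{2}$ ($G{\left(T,j \right)} = - \frac{\left(T + j\right) + j}{2} = - \frac{T + 2 j}{2} = - j - \frac{T}{2}$)
$f = -191$ ($f = -9 - 182 = -191$)
$U{\left(c,Y \right)} = -191$
$\frac{G{\left(-43,119 \right)}}{K{\left(-71 \right)}} + \frac{24699}{U{\left(192,-222 \right)}} = \frac{\left(-1\right) 119 - - \frac{43}{2}}{-3 - 296 \left(-71\right)^{2} - -1278} + \frac{24699}{-191} = \frac{-119 + \frac{43}{2}}{-3 - 1492136 + 1278} + 24699 \left(- \frac{1}{191}\right) = - \frac{195}{2 \left(-3 - 1492136 + 1278\right)} - \frac{24699}{191} = - \frac{195}{2 \left(-1490861\right)} - \frac{24699}{191} = \left(- \frac{195}{2}\right) \left(- \frac{1}{1490861}\right) - \frac{24699}{191} = \frac{195}{2981722} - \frac{24699}{191} = - \frac{73645514433}{569508902}$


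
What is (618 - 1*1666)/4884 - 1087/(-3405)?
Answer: 145039/1385835 ≈ 0.10466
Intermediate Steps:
(618 - 1*1666)/4884 - 1087/(-3405) = (618 - 1666)*(1/4884) - 1087*(-1/3405) = -1048*1/4884 + 1087/3405 = -262/1221 + 1087/3405 = 145039/1385835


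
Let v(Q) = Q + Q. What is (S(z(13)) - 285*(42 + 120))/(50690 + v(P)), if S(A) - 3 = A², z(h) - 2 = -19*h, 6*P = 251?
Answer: 3198/11717 ≈ 0.27294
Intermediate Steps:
P = 251/6 (P = (⅙)*251 = 251/6 ≈ 41.833)
z(h) = 2 - 19*h
S(A) = 3 + A²
v(Q) = 2*Q
(S(z(13)) - 285*(42 + 120))/(50690 + v(P)) = ((3 + (2 - 19*13)²) - 285*(42 + 120))/(50690 + 2*(251/6)) = ((3 + (2 - 247)²) - 285*162)/(50690 + 251/3) = ((3 + (-245)²) - 46170)/(152321/3) = ((3 + 60025) - 46170)*(3/152321) = (60028 - 46170)*(3/152321) = 13858*(3/152321) = 3198/11717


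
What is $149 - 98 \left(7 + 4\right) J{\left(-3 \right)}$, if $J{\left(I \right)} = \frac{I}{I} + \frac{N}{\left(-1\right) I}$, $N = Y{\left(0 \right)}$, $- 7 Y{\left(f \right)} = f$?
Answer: $-929$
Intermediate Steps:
$Y{\left(f \right)} = - \frac{f}{7}$
$N = 0$ ($N = \left(- \frac{1}{7}\right) 0 = 0$)
$J{\left(I \right)} = 1$ ($J{\left(I \right)} = \frac{I}{I} + \frac{0}{\left(-1\right) I} = 1 + 0 \left(- \frac{1}{I}\right) = 1 + 0 = 1$)
$149 - 98 \left(7 + 4\right) J{\left(-3 \right)} = 149 - 98 \left(7 + 4\right) 1 = 149 - 98 \cdot 11 \cdot 1 = 149 - 1078 = -929$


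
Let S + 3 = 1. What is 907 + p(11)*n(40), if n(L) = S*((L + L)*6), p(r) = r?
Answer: -9653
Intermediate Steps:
S = -2 (S = -3 + 1 = -2)
n(L) = -24*L (n(L) = -2*(L + L)*6 = -2*2*L*6 = -24*L)
907 + p(11)*n(40) = 907 + 11*(-24*40) = 907 + 11*(-960) = 907 - 10560 = -9653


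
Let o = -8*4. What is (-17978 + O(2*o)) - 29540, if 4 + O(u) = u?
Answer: -47586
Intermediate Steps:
o = -32
O(u) = -4 + u
(-17978 + O(2*o)) - 29540 = (-17978 + (-4 + 2*(-32))) - 29540 = (-17978 + (-4 - 64)) - 29540 = (-17978 - 68) - 29540 = -18046 - 29540 = -47586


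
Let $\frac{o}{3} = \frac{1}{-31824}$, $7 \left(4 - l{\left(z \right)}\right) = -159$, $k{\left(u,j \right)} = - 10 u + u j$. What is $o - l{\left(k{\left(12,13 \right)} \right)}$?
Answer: $- \frac{1983703}{74256} \approx -26.714$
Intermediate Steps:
$k{\left(u,j \right)} = - 10 u + j u$
$l{\left(z \right)} = \frac{187}{7}$ ($l{\left(z \right)} = 4 - - \frac{159}{7} = 4 + \frac{159}{7} = \frac{187}{7}$)
$o = - \frac{1}{10608}$ ($o = \frac{3}{-31824} = 3 \left(- \frac{1}{31824}\right) = - \frac{1}{10608} \approx -9.4268 \cdot 10^{-5}$)
$o - l{\left(k{\left(12,13 \right)} \right)} = - \frac{1}{10608} - \frac{187}{7} = - \frac{1983703}{74256}$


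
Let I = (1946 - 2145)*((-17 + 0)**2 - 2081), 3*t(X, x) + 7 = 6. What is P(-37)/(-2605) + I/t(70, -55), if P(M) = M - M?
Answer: -1069824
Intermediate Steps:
t(X, x) = -1/3 (t(X, x) = -7/3 + (1/3)*6 = -7/3 + 2 = -1/3)
P(M) = 0
I = 356608 (I = -199*((-17)**2 - 2081) = -199*(289 - 2081) = -199*(-1792) = 356608)
P(-37)/(-2605) + I/t(70, -55) = 0/(-2605) + 356608/(-1/3) = 0*(-1/2605) + 356608*(-3) = 0 - 1069824 = -1069824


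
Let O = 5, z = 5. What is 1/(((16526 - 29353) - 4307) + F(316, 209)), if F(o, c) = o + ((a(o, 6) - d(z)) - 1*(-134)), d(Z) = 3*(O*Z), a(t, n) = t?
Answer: -1/16443 ≈ -6.0816e-5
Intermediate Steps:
d(Z) = 15*Z (d(Z) = 3*(5*Z) = 15*Z)
F(o, c) = 59 + 2*o (F(o, c) = o + ((o - 15*5) - 1*(-134)) = o + ((o - 1*75) + 134) = o + ((o - 75) + 134) = o + ((-75 + o) + 134) = o + (59 + o) = 59 + 2*o)
1/(((16526 - 29353) - 4307) + F(316, 209)) = 1/(((16526 - 29353) - 4307) + (59 + 2*316)) = 1/((-12827 - 4307) + (59 + 632)) = 1/(-17134 + 691) = 1/(-16443) = -1/16443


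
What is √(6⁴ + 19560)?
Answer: 2*√5214 ≈ 144.42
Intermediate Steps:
√(6⁴ + 19560) = √(1296 + 19560) = √20856 = 2*√5214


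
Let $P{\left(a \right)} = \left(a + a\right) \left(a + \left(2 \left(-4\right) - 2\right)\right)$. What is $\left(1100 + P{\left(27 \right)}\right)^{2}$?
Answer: $4072324$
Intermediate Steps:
$P{\left(a \right)} = 2 a \left(-10 + a\right)$ ($P{\left(a \right)} = 2 a \left(a - 10\right) = 2 a \left(-10 + a\right)$)
$\left(1100 + P{\left(27 \right)}\right)^{2} = \left(1100 + 2 \cdot 27 \left(-10 + 27\right)\right)^{2} = \left(1100 + 2 \cdot 27 \cdot 17\right)^{2} = \left(1100 + 918\right)^{2} = 2018^{2} = 4072324$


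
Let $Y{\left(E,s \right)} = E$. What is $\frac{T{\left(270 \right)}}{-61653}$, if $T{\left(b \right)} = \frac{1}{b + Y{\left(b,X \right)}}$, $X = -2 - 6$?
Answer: $- \frac{1}{33292620} \approx -3.0037 \cdot 10^{-8}$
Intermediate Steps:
$X = -8$ ($X = -2 - 6 = -8$)
$T{\left(b \right)} = \frac{1}{2 b}$ ($T{\left(b \right)} = \frac{1}{b + b} = \frac{1}{2 b}$)
$\frac{T{\left(270 \right)}}{-61653} = \frac{\frac{1}{2} \cdot \frac{1}{270}}{-61653} = \frac{1}{2} \cdot \frac{1}{270} \left(- \frac{1}{61653}\right) = \frac{1}{540} \left(- \frac{1}{61653}\right) = - \frac{1}{33292620}$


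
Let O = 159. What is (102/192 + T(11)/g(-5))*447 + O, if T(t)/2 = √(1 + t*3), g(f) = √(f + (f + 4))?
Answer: 12687/32 - 298*I*√51 ≈ 396.47 - 2128.1*I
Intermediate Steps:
g(f) = √(4 + 2*f) (g(f) = √(f + (4 + f)) = √(4 + 2*f))
T(t) = 2*√(1 + 3*t) (T(t) = 2*√(1 + t*3) = 2*√(1 + 3*t))
(102/192 + T(11)/g(-5))*447 + O = (102/192 + (2*√(1 + 3*11))/(√(4 + 2*(-5))))*447 + 159 = (102*(1/192) + (2*√(1 + 33))/(√(4 - 10)))*447 + 159 = (17/32 + (2*√34)/(√(-6)))*447 + 159 = (17/32 + (2*√34)/((I*√6)))*447 + 159 = (17/32 + (2*√34)*(-I*√6/6))*447 + 159 = (17/32 - 2*I*√51/3)*447 + 159 = (7599/32 - 298*I*√51) + 159 = 12687/32 - 298*I*√51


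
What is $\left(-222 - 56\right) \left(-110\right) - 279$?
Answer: $30301$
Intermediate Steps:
$\left(-222 - 56\right) \left(-110\right) - 279 = \left(-278\right) \left(-110\right) - 279 = 30580 - 279 = 30301$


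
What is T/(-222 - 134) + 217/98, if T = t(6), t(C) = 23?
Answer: 5357/2492 ≈ 2.1497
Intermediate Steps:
T = 23
T/(-222 - 134) + 217/98 = 23/(-222 - 134) + 217/98 = 23/(-356) + 217*(1/98) = 23*(-1/356) + 31/14 = -23/356 + 31/14 = 5357/2492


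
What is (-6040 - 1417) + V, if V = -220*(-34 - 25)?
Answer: 5523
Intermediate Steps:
V = 12980 (V = -220*(-59) = 12980)
(-6040 - 1417) + V = (-6040 - 1417) + 12980 = -7457 + 12980 = 5523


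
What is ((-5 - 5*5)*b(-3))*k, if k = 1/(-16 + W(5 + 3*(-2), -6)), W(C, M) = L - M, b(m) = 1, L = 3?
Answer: 30/7 ≈ 4.2857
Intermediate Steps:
W(C, M) = 3 - M
k = -⅐ (k = 1/(-16 + (3 - 1*(-6))) = 1/(-16 + (3 + 6)) = 1/(-16 + 9) = 1/(-7) = -⅐ ≈ -0.14286)
((-5 - 5*5)*b(-3))*k = ((-5 - 5*5)*1)*(-⅐) = ((-5 - 25)*1)*(-⅐) = -30*1*(-⅐) = -30*(-⅐) = 30/7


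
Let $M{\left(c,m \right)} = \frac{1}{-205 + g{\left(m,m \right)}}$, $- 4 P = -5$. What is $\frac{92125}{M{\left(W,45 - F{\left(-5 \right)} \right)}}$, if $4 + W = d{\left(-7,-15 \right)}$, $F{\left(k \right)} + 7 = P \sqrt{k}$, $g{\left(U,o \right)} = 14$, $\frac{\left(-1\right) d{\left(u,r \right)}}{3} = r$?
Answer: $-17595875$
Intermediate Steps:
$P = \frac{5}{4}$ ($P = \left(- \frac{1}{4}\right) \left(-5\right) = \frac{5}{4} \approx 1.25$)
$d{\left(u,r \right)} = - 3 r$
$F{\left(k \right)} = -7 + \frac{5 \sqrt{k}}{4}$
$W = 41$ ($W = -4 - -45 = -4 + 45 = 41$)
$M{\left(c,m \right)} = - \frac{1}{191}$ ($M{\left(c,m \right)} = \frac{1}{-205 + 14} = \frac{1}{-191} = - \frac{1}{191}$)
$\frac{92125}{M{\left(W,45 - F{\left(-5 \right)} \right)}} = \frac{92125}{- \frac{1}{191}} = 92125 \left(-191\right) = -17595875$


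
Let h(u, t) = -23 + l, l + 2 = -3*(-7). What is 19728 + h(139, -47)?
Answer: 19724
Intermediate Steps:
l = 19 (l = -2 - 3*(-7) = -2 + 21 = 19)
h(u, t) = -4 (h(u, t) = -23 + 19 = -4)
19728 + h(139, -47) = 19728 - 4 = 19724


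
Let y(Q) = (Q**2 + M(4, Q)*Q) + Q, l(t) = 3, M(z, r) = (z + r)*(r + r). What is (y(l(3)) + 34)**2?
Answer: 29584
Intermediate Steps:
M(z, r) = 2*r*(r + z) (M(z, r) = (r + z)*(2*r) = 2*r*(r + z))
y(Q) = Q + Q**2 + 2*Q**2*(4 + Q) (y(Q) = (Q**2 + (2*Q*(Q + 4))*Q) + Q = (Q**2 + (2*Q*(4 + Q))*Q) + Q = (Q**2 + 2*Q**2*(4 + Q)) + Q = Q + Q**2 + 2*Q**2*(4 + Q))
(y(l(3)) + 34)**2 = (3*(1 + 3 + 2*3*(4 + 3)) + 34)**2 = (3*(1 + 3 + 2*3*7) + 34)**2 = (3*(1 + 3 + 42) + 34)**2 = (3*46 + 34)**2 = (138 + 34)**2 = 172**2 = 29584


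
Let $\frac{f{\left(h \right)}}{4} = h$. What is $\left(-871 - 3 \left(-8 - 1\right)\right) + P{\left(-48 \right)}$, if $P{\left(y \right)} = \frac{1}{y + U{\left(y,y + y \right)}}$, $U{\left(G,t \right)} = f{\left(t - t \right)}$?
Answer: $- \frac{40513}{48} \approx -844.02$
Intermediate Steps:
$f{\left(h \right)} = 4 h$
$U{\left(G,t \right)} = 0$ ($U{\left(G,t \right)} = 4 \left(t - t\right) = 4 \cdot 0 = 0$)
$P{\left(y \right)} = \frac{1}{y}$ ($P{\left(y \right)} = \frac{1}{y + 0} = \frac{1}{y}$)
$\left(-871 - 3 \left(-8 - 1\right)\right) + P{\left(-48 \right)} = \left(-871 - 3 \left(-8 - 1\right)\right) + \frac{1}{-48} = \left(-871 - -27\right) - \frac{1}{48} = \left(-871 + 27\right) - \frac{1}{48} = -844 - \frac{1}{48} = - \frac{40513}{48}$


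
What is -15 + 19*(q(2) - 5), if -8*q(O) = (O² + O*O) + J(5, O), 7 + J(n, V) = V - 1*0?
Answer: -937/8 ≈ -117.13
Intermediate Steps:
J(n, V) = -7 + V (J(n, V) = -7 + (V - 1*0) = -7 + (V + 0) = -7 + V)
q(O) = 7/8 - O²/4 - O/8 (q(O) = -((O² + O*O) + (-7 + O))/8 = -((O² + O²) + (-7 + O))/8 = -(2*O² + (-7 + O))/8 = -(-7 + O + 2*O²)/8 = 7/8 - O²/4 - O/8)
-15 + 19*(q(2) - 5) = -15 + 19*((7/8 - ¼*2² - ⅛*2) - 5) = -15 + 19*((7/8 - ¼*4 - ¼) - 5) = -15 + 19*((7/8 - 1 - ¼) - 5) = -15 + 19*(-3/8 - 5) = -15 + 19*(-43/8) = -15 - 817/8 = -937/8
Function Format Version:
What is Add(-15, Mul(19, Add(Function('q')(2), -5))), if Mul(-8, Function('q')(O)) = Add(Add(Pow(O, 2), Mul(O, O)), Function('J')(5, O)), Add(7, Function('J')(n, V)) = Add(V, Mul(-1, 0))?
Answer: Rational(-937, 8) ≈ -117.13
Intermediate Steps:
Function('J')(n, V) = Add(-7, V) (Function('J')(n, V) = Add(-7, Add(V, Mul(-1, 0))) = Add(-7, Add(V, 0)) = Add(-7, V))
Function('q')(O) = Add(Rational(7, 8), Mul(Rational(-1, 4), Pow(O, 2)), Mul(Rational(-1, 8), O)) (Function('q')(O) = Mul(Rational(-1, 8), Add(Add(Pow(O, 2), Mul(O, O)), Add(-7, O))) = Mul(Rational(-1, 8), Add(Add(Pow(O, 2), Pow(O, 2)), Add(-7, O))) = Mul(Rational(-1, 8), Add(Mul(2, Pow(O, 2)), Add(-7, O))) = Mul(Rational(-1, 8), Add(-7, O, Mul(2, Pow(O, 2)))) = Add(Rational(7, 8), Mul(Rational(-1, 4), Pow(O, 2)), Mul(Rational(-1, 8), O)))
Add(-15, Mul(19, Add(Function('q')(2), -5))) = Add(-15, Mul(19, Add(Add(Rational(7, 8), Mul(Rational(-1, 4), Pow(2, 2)), Mul(Rational(-1, 8), 2)), -5))) = Add(-15, Mul(19, Add(Add(Rational(7, 8), Mul(Rational(-1, 4), 4), Rational(-1, 4)), -5))) = Add(-15, Mul(19, Add(Add(Rational(7, 8), -1, Rational(-1, 4)), -5))) = Add(-15, Mul(19, Add(Rational(-3, 8), -5))) = Add(-15, Mul(19, Rational(-43, 8))) = Add(-15, Rational(-817, 8)) = Rational(-937, 8)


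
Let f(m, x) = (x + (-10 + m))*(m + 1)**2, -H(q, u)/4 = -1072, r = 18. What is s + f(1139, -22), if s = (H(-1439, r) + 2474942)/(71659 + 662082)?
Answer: 1055601775064430/733741 ≈ 1.4387e+9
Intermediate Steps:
H(q, u) = 4288 (H(q, u) = -4*(-1072) = 4288)
f(m, x) = (1 + m)**2*(-10 + m + x) (f(m, x) = (-10 + m + x)*(1 + m)**2 = (1 + m)**2*(-10 + m + x))
s = 2479230/733741 (s = (4288 + 2474942)/(71659 + 662082) = 2479230/733741 ≈ 3.3789)
s + f(1139, -22) = 2479230/733741 + (1 + 1139)**2*(-10 + 1139 - 22) = 2479230/733741 + 1140**2*1107 = 2479230/733741 + 1299600*1107 = 2479230/733741 + 1438657200 = 1055601775064430/733741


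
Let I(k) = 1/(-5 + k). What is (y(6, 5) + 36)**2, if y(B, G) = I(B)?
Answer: 1369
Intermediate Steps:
y(B, G) = 1/(-5 + B)
(y(6, 5) + 36)**2 = (1/(-5 + 6) + 36)**2 = (1/1 + 36)**2 = (1 + 36)**2 = 37**2 = 1369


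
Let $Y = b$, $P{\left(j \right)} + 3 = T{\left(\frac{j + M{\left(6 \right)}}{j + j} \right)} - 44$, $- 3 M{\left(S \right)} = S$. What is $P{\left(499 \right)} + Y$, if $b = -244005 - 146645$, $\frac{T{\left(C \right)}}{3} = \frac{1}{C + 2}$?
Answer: $- \frac{324668209}{831} \approx -3.907 \cdot 10^{5}$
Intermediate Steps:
$M{\left(S \right)} = - \frac{S}{3}$
$T{\left(C \right)} = \frac{3}{2 + C}$ ($T{\left(C \right)} = \frac{3}{C + 2} = \frac{3}{2 + C}$)
$P{\left(j \right)} = -47 + \frac{3}{2 + \frac{-2 + j}{2 j}}$ ($P{\left(j \right)} = -3 + \left(\frac{3}{2 + \frac{j - 2}{j + j}} - 44\right) = -3 - \left(44 - \frac{3}{2 + \frac{j - 2}{2 j}}\right) = -3 - \left(44 - \frac{3}{2 + \left(-2 + j\right) \frac{1}{2 j}}\right) = -3 - \left(44 - \frac{3}{2 + \frac{-2 + j}{2 j}}\right) = -47 + \frac{3}{2 + \frac{-2 + j}{2 j}}$)
$b = -390650$
$Y = -390650$
$P{\left(499 \right)} + Y = \frac{94 - 114271}{-2 + 5 \cdot 499} - 390650 = \frac{94 - 114271}{-2 + 2495} - 390650 = \frac{1}{2493} \left(-114177\right) - 390650 = - \frac{38059}{831} - 390650 = - \frac{324668209}{831}$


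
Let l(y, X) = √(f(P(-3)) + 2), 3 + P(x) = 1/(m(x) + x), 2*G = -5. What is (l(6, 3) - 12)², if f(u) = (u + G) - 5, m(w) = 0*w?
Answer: (72 - I*√318)²/36 ≈ 135.17 - 71.33*I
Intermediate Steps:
G = -5/2 (G = (½)*(-5) = -5/2 ≈ -2.5000)
m(w) = 0
P(x) = -3 + 1/x (P(x) = -3 + 1/(0 + x) = -3 + 1/x)
f(u) = -15/2 + u (f(u) = (u - 5/2) - 5 = (-5/2 + u) - 5 = -15/2 + u)
l(y, X) = I*√318/6 (l(y, X) = √((-15/2 + (-3 + 1/(-3))) + 2) = √((-15/2 + (-3 - ⅓)) + 2) = √((-15/2 - 10/3) + 2) = √(-65/6 + 2) = √(-53/6) = I*√318/6)
(l(6, 3) - 12)² = (I*√318/6 - 12)² = (-12 + I*√318/6)²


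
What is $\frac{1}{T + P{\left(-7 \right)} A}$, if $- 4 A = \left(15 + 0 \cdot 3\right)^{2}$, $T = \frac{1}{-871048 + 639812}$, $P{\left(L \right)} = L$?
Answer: $\frac{115618}{45524587} \approx 0.0025397$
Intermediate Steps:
$T = - \frac{1}{231236}$ ($T = \frac{1}{-231236} = - \frac{1}{231236} \approx -4.3246 \cdot 10^{-6}$)
$A = - \frac{225}{4}$ ($A = - \frac{\left(15 + 0 \cdot 3\right)^{2}}{4} = - \frac{\left(15 + 0\right)^{2}}{4} = - \frac{15^{2}}{4} = \left(- \frac{1}{4}\right) 225 = - \frac{225}{4} \approx -56.25$)
$\frac{1}{T + P{\left(-7 \right)} A} = \frac{1}{- \frac{1}{231236} - - \frac{1575}{4}} = \frac{1}{- \frac{1}{231236} + \frac{1575}{4}} = \frac{1}{\frac{45524587}{115618}} = \frac{115618}{45524587}$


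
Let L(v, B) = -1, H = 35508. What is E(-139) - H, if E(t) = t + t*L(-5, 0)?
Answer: -35508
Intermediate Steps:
E(t) = 0 (E(t) = t + t*(-1) = t - t = 0)
E(-139) - H = 0 - 1*35508 = 0 - 35508 = -35508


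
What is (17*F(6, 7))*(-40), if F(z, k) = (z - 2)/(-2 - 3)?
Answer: 544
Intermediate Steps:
F(z, k) = ⅖ - z/5 (F(z, k) = (-2 + z)/(-5) = (-2 + z)*(-⅕) = ⅖ - z/5)
(17*F(6, 7))*(-40) = (17*(⅖ - ⅕*6))*(-40) = (17*(⅖ - 6/5))*(-40) = (17*(-⅘))*(-40) = -68/5*(-40) = 544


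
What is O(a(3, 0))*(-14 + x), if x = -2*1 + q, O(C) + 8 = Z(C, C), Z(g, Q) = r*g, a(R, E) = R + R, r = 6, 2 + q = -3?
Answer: -588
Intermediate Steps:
q = -5 (q = -2 - 3 = -5)
a(R, E) = 2*R
Z(g, Q) = 6*g
O(C) = -8 + 6*C
x = -7 (x = -2*1 - 5 = -2 - 5 = -7)
O(a(3, 0))*(-14 + x) = (-8 + 6*(2*3))*(-14 - 7) = (-8 + 6*6)*(-21) = (-8 + 36)*(-21) = 28*(-21) = -588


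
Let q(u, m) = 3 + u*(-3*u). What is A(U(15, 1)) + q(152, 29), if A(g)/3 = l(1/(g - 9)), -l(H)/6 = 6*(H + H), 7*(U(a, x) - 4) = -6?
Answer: -2840157/41 ≈ -69272.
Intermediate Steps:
U(a, x) = 22/7 (U(a, x) = 4 + (⅐)*(-6) = 4 - 6/7 = 22/7)
l(H) = -72*H (l(H) = -36*(H + H) = -36*2*H = -72*H)
A(g) = -216/(-9 + g) (A(g) = 3*(-72/(g - 9)) = 3*(-72/(-9 + g)) = -216/(-9 + g))
q(u, m) = 3 - 3*u²
A(U(15, 1)) + q(152, 29) = -216/(-9 + 22/7) + (3 - 3*152²) = -216/(-41/7) + (3 - 3*23104) = -216*(-7/41) + (3 - 69312) = 1512/41 - 69309 = -2840157/41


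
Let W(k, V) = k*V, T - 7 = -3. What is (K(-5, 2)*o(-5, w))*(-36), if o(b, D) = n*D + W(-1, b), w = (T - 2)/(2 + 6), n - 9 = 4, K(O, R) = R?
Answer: -594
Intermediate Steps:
T = 4 (T = 7 - 3 = 4)
W(k, V) = V*k
n = 13 (n = 9 + 4 = 13)
w = ¼ (w = (4 - 2)/(2 + 6) = 2/8 = 2*(⅛) = ¼ ≈ 0.25000)
o(b, D) = -b + 13*D (o(b, D) = 13*D + b*(-1) = 13*D - b = -b + 13*D)
(K(-5, 2)*o(-5, w))*(-36) = (2*(-1*(-5) + 13*(¼)))*(-36) = (2*(5 + 13/4))*(-36) = (2*(33/4))*(-36) = (33/2)*(-36) = -594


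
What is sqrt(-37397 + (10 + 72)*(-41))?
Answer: I*sqrt(40759) ≈ 201.89*I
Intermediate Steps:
sqrt(-37397 + (10 + 72)*(-41)) = sqrt(-37397 + 82*(-41)) = sqrt(-37397 - 3362) = sqrt(-40759) = I*sqrt(40759)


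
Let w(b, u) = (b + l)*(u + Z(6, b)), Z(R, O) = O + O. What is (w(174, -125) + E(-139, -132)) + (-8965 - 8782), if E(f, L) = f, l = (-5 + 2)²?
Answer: 22923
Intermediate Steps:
Z(R, O) = 2*O
l = 9 (l = (-3)² = 9)
w(b, u) = (9 + b)*(u + 2*b) (w(b, u) = (b + 9)*(u + 2*b) = (9 + b)*(u + 2*b))
(w(174, -125) + E(-139, -132)) + (-8965 - 8782) = ((2*174² + 9*(-125) + 18*174 + 174*(-125)) - 139) + (-8965 - 8782) = ((2*30276 - 1125 + 3132 - 21750) - 139) - 17747 = ((60552 - 1125 + 3132 - 21750) - 139) - 17747 = (40809 - 139) - 17747 = 40670 - 17747 = 22923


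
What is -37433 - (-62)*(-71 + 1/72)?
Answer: -1506029/36 ≈ -41834.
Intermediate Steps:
-37433 - (-62)*(-71 + 1/72) = -37433 - (-62)*(-5111)/72 = -37433 - 1*158441/36 = -37433 - 158441/36 = -1506029/36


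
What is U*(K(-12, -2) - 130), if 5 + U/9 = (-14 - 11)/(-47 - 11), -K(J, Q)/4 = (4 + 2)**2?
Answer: 326745/29 ≈ 11267.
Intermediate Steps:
K(J, Q) = -144 (K(J, Q) = -4*(4 + 2)**2 = -4*6**2 = -4*36 = -144)
U = -2385/58 (U = -45 + 9*((-14 - 11)/(-47 - 11)) = -45 + 9*(-25/(-58)) = -45 + 9*(-25*(-1/58)) = -45 + 9*(25/58) = -45 + 225/58 = -2385/58 ≈ -41.121)
U*(K(-12, -2) - 130) = -2385*(-144 - 130)/58 = -2385/58*(-274) = 326745/29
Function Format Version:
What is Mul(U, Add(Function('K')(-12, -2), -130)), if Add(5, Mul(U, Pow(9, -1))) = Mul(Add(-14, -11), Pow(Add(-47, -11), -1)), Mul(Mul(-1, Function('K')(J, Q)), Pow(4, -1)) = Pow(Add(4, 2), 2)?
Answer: Rational(326745, 29) ≈ 11267.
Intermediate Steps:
Function('K')(J, Q) = -144 (Function('K')(J, Q) = Mul(-4, Pow(Add(4, 2), 2)) = Mul(-4, Pow(6, 2)) = Mul(-4, 36) = -144)
U = Rational(-2385, 58) (U = Add(-45, Mul(9, Mul(Add(-14, -11), Pow(Add(-47, -11), -1)))) = Add(-45, Mul(9, Mul(-25, Pow(-58, -1)))) = Add(-45, Mul(9, Mul(-25, Rational(-1, 58)))) = Add(-45, Mul(9, Rational(25, 58))) = Add(-45, Rational(225, 58)) = Rational(-2385, 58) ≈ -41.121)
Mul(U, Add(Function('K')(-12, -2), -130)) = Mul(Rational(-2385, 58), Add(-144, -130)) = Mul(Rational(-2385, 58), -274) = Rational(326745, 29)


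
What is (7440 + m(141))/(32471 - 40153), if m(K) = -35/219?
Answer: -1629325/1682358 ≈ -0.96848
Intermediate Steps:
m(K) = -35/219 (m(K) = -35*1/219 = -35/219)
(7440 + m(141))/(32471 - 40153) = (7440 - 35/219)/(32471 - 40153) = (1629325/219)/(-7682) = (1629325/219)*(-1/7682) = -1629325/1682358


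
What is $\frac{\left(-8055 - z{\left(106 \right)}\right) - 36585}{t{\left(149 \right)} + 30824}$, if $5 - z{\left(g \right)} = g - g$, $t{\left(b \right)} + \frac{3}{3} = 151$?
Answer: $- \frac{44645}{30974} \approx -1.4414$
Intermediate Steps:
$t{\left(b \right)} = 150$ ($t{\left(b \right)} = -1 + 151 = 150$)
$z{\left(g \right)} = 5$ ($z{\left(g \right)} = 5 - \left(g - g\right) = 5 - 0 = 5 + 0 = 5$)
$\frac{\left(-8055 - z{\left(106 \right)}\right) - 36585}{t{\left(149 \right)} + 30824} = \frac{\left(-8055 - 5\right) - 36585}{150 + 30824} = \frac{\left(-8055 - 5\right) - 36585}{30974} = \left(-8060 - 36585\right) \frac{1}{30974} = \left(-44645\right) \frac{1}{30974} = - \frac{44645}{30974}$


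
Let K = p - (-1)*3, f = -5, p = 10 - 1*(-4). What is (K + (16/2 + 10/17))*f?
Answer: -2175/17 ≈ -127.94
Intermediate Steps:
p = 14 (p = 10 + 4 = 14)
K = 17 (K = 14 - (-1)*3 = 14 - 1*(-3) = 14 + 3 = 17)
(K + (16/2 + 10/17))*f = (17 + (16/2 + 10/17))*(-5) = (17 + (16*(1/2) + 10*(1/17)))*(-5) = (17 + (8 + 10/17))*(-5) = (17 + 146/17)*(-5) = (435/17)*(-5) = -2175/17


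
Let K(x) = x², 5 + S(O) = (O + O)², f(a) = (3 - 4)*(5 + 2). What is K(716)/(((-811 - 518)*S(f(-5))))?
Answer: -512656/253839 ≈ -2.0196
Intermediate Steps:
f(a) = -7 (f(a) = -1*7 = -7)
S(O) = -5 + 4*O² (S(O) = -5 + (O + O)² = -5 + (2*O)² = -5 + 4*O²)
K(716)/(((-811 - 518)*S(f(-5)))) = 716²/(((-811 - 518)*(-5 + 4*(-7)²))) = 512656/((-1329*(-5 + 4*49))) = 512656/((-1329*(-5 + 196))) = 512656/((-1329*191)) = 512656/(-253839) = 512656*(-1/253839) = -512656/253839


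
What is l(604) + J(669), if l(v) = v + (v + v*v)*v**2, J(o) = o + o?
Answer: 133311064662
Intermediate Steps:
J(o) = 2*o
l(v) = v + v**2*(v + v**2) (l(v) = v + (v + v**2)*v**2 = v + v**2*(v + v**2))
l(604) + J(669) = (604 + 604**3 + 604**4) + 2*669 = (604 + 220348864 + 133090713856) + 1338 = 133311063324 + 1338 = 133311064662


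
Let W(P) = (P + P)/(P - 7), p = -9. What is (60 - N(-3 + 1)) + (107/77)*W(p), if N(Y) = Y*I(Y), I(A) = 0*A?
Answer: 37923/616 ≈ 61.563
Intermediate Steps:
I(A) = 0
N(Y) = 0 (N(Y) = Y*0 = 0)
W(P) = 2*P/(-7 + P) (W(P) = (2*P)/(-7 + P) = 2*P/(-7 + P))
(60 - N(-3 + 1)) + (107/77)*W(p) = (60 - 1*0) + (107/77)*(2*(-9)/(-7 - 9)) = (60 + 0) + (107*(1/77))*(2*(-9)/(-16)) = 60 + 107*(2*(-9)*(-1/16))/77 = 60 + (107/77)*(9/8) = 60 + 963/616 = 37923/616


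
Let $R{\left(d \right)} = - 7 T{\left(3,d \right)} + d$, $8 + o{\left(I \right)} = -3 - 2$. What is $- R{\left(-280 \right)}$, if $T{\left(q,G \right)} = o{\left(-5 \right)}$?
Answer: $189$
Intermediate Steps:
$o{\left(I \right)} = -13$ ($o{\left(I \right)} = -8 - 5 = -13$)
$T{\left(q,G \right)} = -13$
$R{\left(d \right)} = 91 + d$ ($R{\left(d \right)} = \left(-7\right) \left(-13\right) + d = 91 + d$)
$- R{\left(-280 \right)} = - (91 - 280) = \left(-1\right) \left(-189\right) = 189$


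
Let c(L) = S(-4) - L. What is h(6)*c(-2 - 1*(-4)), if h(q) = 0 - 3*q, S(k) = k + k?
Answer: 180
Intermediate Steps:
S(k) = 2*k
c(L) = -8 - L (c(L) = 2*(-4) - L = -8 - L)
h(q) = -3*q
h(6)*c(-2 - 1*(-4)) = (-3*6)*(-8 - (-2 - 1*(-4))) = -18*(-8 - (-2 + 4)) = -18*(-8 - 1*2) = -18*(-8 - 2) = -18*(-10) = 180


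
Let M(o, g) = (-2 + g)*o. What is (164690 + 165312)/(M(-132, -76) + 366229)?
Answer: 330002/376525 ≈ 0.87644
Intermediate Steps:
M(o, g) = o*(-2 + g)
(164690 + 165312)/(M(-132, -76) + 366229) = (164690 + 165312)/(-132*(-2 - 76) + 366229) = 330002/(-132*(-78) + 366229) = 330002/(10296 + 366229) = 330002/376525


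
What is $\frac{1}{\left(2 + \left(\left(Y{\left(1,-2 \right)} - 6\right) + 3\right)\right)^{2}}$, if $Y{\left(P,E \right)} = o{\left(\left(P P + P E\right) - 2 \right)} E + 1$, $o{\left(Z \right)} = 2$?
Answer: $\frac{1}{16} \approx 0.0625$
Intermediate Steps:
$Y{\left(P,E \right)} = 1 + 2 E$ ($Y{\left(P,E \right)} = 2 E + 1 = 1 + 2 E$)
$\frac{1}{\left(2 + \left(\left(Y{\left(1,-2 \right)} - 6\right) + 3\right)\right)^{2}} = \frac{1}{\left(2 + \left(\left(\left(1 + 2 \left(-2\right)\right) - 6\right) + 3\right)\right)^{2}} = \frac{1}{\left(2 + \left(\left(\left(1 - 4\right) - 6\right) + 3\right)\right)^{2}} = \frac{1}{\left(2 + \left(\left(-3 - 6\right) + 3\right)\right)^{2}} = \frac{1}{\left(2 + \left(-9 + 3\right)\right)^{2}} = \frac{1}{\left(2 - 6\right)^{2}} = \frac{1}{\left(-4\right)^{2}} = \frac{1}{16}$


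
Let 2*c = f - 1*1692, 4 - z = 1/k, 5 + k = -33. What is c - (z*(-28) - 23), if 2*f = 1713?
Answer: -21433/76 ≈ -282.01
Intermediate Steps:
k = -38 (k = -5 - 33 = -38)
f = 1713/2 (f = (1/2)*1713 = 1713/2 ≈ 856.50)
z = 153/38 (z = 4 - 1/(-38) = 4 - 1*(-1/38) = 4 + 1/38 = 153/38 ≈ 4.0263)
c = -1671/4 (c = (1713/2 - 1*1692)/2 = (1713/2 - 1692)/2 = (1/2)*(-1671/2) = -1671/4 ≈ -417.75)
c - (z*(-28) - 23) = -1671/4 - ((153/38)*(-28) - 23) = -1671/4 - (-2142/19 - 23) = -1671/4 - 1*(-2579/19) = -1671/4 + 2579/19 = -21433/76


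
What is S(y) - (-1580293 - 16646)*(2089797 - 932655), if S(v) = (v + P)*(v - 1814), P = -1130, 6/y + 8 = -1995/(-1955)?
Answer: 13762031199688334290/7447441 ≈ 1.8479e+12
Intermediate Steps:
y = -2346/2729 (y = 6/(-8 - 1995/(-1955)) = 6/(-8 - 1995*(-1/1955)) = 6/(-8 + 399/391) = 6/(-2729/391) = 6*(-391/2729) = -2346/2729 ≈ -0.85966)
S(v) = (-1814 + v)*(-1130 + v) (S(v) = (v - 1130)*(v - 1814) = (-1130 + v)*(-1814 + v) = (-1814 + v)*(-1130 + v))
S(y) - (-1580293 - 16646)*(2089797 - 932655) = (2049820 + (-2346/2729)² - 2944*(-2346/2729)) - (-1580293 - 16646)*(2089797 - 932655) = (2049820 + 5503716/7447441 + 6906624/2729) - (-1596939)*1157142 = 15284767191232/7447441 - 1*(-1847885188338) = 15284767191232/7447441 + 1847885188338 = 13762031199688334290/7447441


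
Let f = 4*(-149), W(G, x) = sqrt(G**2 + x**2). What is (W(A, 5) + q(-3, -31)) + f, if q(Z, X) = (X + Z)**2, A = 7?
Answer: 560 + sqrt(74) ≈ 568.60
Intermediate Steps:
f = -596
(W(A, 5) + q(-3, -31)) + f = (sqrt(7**2 + 5**2) + (-31 - 3)**2) - 596 = (sqrt(49 + 25) + (-34)**2) - 596 = (sqrt(74) + 1156) - 596 = (1156 + sqrt(74)) - 596 = 560 + sqrt(74)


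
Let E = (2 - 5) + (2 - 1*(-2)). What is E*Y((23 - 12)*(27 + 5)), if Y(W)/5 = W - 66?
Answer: 1430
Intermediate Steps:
E = 1 (E = -3 + (2 + 2) = -3 + 4 = 1)
Y(W) = -330 + 5*W (Y(W) = 5*(W - 66) = 5*(-66 + W) = -330 + 5*W)
E*Y((23 - 12)*(27 + 5)) = 1*(-330 + 5*((23 - 12)*(27 + 5))) = 1*(-330 + 5*(11*32)) = 1*(-330 + 5*352) = 1*(-330 + 1760) = 1*1430 = 1430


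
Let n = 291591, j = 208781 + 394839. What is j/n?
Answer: 603620/291591 ≈ 2.0701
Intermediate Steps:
j = 603620
j/n = 603620/291591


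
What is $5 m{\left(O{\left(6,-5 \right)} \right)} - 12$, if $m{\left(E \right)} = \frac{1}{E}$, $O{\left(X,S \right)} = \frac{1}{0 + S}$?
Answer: $-37$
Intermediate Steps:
$O{\left(X,S \right)} = \frac{1}{S}$
$5 m{\left(O{\left(6,-5 \right)} \right)} - 12 = \frac{5}{\frac{1}{-5}} - 12 = \frac{5}{- \frac{1}{5}} - 12 = 5 \left(-5\right) - 12 = -25 - 12 = -37$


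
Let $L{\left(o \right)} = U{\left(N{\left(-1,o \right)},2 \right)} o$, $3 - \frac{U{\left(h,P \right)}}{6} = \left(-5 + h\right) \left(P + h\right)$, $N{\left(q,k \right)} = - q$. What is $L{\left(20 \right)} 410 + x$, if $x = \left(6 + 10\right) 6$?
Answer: $738096$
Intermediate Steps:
$U{\left(h,P \right)} = 18 - 6 \left(-5 + h\right) \left(P + h\right)$
$x = 96$ ($x = 16 \cdot 6 = 96$)
$L{\left(o \right)} = 90 o$ ($L{\left(o \right)} = \left(18 - 6 \left(\left(-1\right) \left(-1\right)\right)^{2} + 30 \cdot 2 + 30 \left(\left(-1\right) \left(-1\right)\right) - 12 \left(\left(-1\right) \left(-1\right)\right)\right) o = \left(18 - 6 \cdot 1^{2} + 60 + 30 \cdot 1 - 12 \cdot 1\right) o = \left(18 - 6 + 60 + 30 - 12\right) o = 90 o$)
$L{\left(20 \right)} 410 + x = 90 \cdot 20 \cdot 410 + 96 = 1800 \cdot 410 + 96 = 738000 + 96 = 738096$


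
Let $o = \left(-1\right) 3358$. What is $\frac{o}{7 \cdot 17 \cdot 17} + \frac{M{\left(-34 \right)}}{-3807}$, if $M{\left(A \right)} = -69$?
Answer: $- \frac{4214773}{2567187} \approx -1.6418$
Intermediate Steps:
$o = -3358$
$\frac{o}{7 \cdot 17 \cdot 17} + \frac{M{\left(-34 \right)}}{-3807} = - \frac{3358}{7 \cdot 17 \cdot 17} - \frac{69}{-3807} = - \frac{3358}{119 \cdot 17} - - \frac{23}{1269} = - \frac{3358}{2023} + \frac{23}{1269} = - \frac{4214773}{2567187}$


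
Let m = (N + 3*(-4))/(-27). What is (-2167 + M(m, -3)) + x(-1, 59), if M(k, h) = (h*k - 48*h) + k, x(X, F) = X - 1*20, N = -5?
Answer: -55222/27 ≈ -2045.3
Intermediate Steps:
x(X, F) = -20 + X (x(X, F) = X - 20 = -20 + X)
m = 17/27 (m = (-5 + 3*(-4))/(-27) = (-5 - 12)*(-1/27) = -17*(-1/27) = 17/27 ≈ 0.62963)
M(k, h) = k - 48*h + h*k (M(k, h) = (-48*h + h*k) + k = k - 48*h + h*k)
(-2167 + M(m, -3)) + x(-1, 59) = (-2167 + (17/27 - 48*(-3) - 3*17/27)) + (-20 - 1) = (-2167 + (17/27 + 144 - 17/9)) - 21 = (-2167 + 3854/27) - 21 = -54655/27 - 21 = -55222/27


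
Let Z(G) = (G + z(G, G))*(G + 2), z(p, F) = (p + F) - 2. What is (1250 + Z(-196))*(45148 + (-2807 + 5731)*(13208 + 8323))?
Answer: 7289937352320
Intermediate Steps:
z(p, F) = -2 + F + p (z(p, F) = (F + p) - 2 = -2 + F + p)
Z(G) = (-2 + 3*G)*(2 + G) (Z(G) = (G + (-2 + G + G))*(G + 2) = (G + (-2 + 2*G))*(2 + G) = (-2 + 3*G)*(2 + G))
(1250 + Z(-196))*(45148 + (-2807 + 5731)*(13208 + 8323)) = (1250 + (-4 + 3*(-196)**2 + 4*(-196)))*(45148 + (-2807 + 5731)*(13208 + 8323)) = (1250 + (-4 + 3*38416 - 784))*(45148 + 2924*21531) = (1250 + (-4 + 115248 - 784))*(45148 + 62956644) = (1250 + 114460)*63001792 = 115710*63001792 = 7289937352320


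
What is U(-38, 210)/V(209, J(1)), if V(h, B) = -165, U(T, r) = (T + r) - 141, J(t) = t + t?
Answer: -31/165 ≈ -0.18788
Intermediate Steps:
J(t) = 2*t
U(T, r) = -141 + T + r
U(-38, 210)/V(209, J(1)) = (-141 - 38 + 210)/(-165) = 31*(-1/165) = -31/165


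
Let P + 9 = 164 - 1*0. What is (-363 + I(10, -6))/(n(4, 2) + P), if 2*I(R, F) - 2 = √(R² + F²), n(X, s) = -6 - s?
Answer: -362/147 + √34/147 ≈ -2.4229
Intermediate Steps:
P = 155 (P = -9 + (164 - 1*0) = -9 + (164 + 0) = -9 + 164 = 155)
I(R, F) = 1 + √(F² + R²)/2 (I(R, F) = 1 + √(R² + F²)/2 = 1 + √(F² + R²)/2)
(-363 + I(10, -6))/(n(4, 2) + P) = (-363 + (1 + √((-6)² + 10²)/2))/((-6 - 1*2) + 155) = (-363 + (1 + √(36 + 100)/2))/((-6 - 2) + 155) = (-363 + (1 + √136/2))/(-8 + 155) = (-363 + (1 + (2*√34)/2))/147 = (-363 + (1 + √34))*(1/147) = (-362 + √34)*(1/147) = -362/147 + √34/147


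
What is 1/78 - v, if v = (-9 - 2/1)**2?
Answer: -9437/78 ≈ -120.99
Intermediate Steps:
v = 121 (v = (-9 - 2*1)**2 = (-9 - 2)**2 = (-11)**2 = 121)
1/78 - v = 1/78 - 1*121 = 1/78 - 121 = -9437/78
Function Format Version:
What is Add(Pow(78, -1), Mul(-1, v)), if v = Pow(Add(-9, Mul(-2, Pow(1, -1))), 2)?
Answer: Rational(-9437, 78) ≈ -120.99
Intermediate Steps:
v = 121 (v = Pow(Add(-9, Mul(-2, 1)), 2) = Pow(Add(-9, -2), 2) = Pow(-11, 2) = 121)
Add(Pow(78, -1), Mul(-1, v)) = Add(Pow(78, -1), Mul(-1, 121)) = Add(Rational(1, 78), -121) = Rational(-9437, 78)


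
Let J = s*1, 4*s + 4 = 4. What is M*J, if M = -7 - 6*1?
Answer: 0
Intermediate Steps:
s = 0 (s = -1 + (¼)*4 = -1 + 1 = 0)
M = -13 (M = -7 - 6 = -13)
J = 0 (J = 0*1 = 0)
M*J = -13*0 = 0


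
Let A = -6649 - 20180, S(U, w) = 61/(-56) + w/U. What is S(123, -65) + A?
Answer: -184809295/6888 ≈ -26831.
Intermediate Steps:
S(U, w) = -61/56 + w/U (S(U, w) = 61*(-1/56) + w/U = -61/56 + w/U)
A = -26829
S(123, -65) + A = (-61/56 - 65/123) - 26829 = -11143/6888 - 26829 = -184809295/6888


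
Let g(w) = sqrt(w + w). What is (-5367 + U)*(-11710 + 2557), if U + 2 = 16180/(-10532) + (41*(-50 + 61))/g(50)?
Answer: 1283422099761/26330 ≈ 4.8744e+7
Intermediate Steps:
g(w) = sqrt(2)*sqrt(w) (g(w) = sqrt(2*w) = sqrt(2)*sqrt(w))
U = 1094373/26330 (U = -2 + (16180/(-10532) + (41*(-50 + 61))/((sqrt(2)*sqrt(50)))) = -2 + (16180*(-1/10532) + (41*11)/((sqrt(2)*(5*sqrt(2))))) = -2 + (-4045/2633 + 451/10) = -2 + 1147033/26330 = 1094373/26330 ≈ 41.564)
(-5367 + U)*(-11710 + 2557) = (-5367 + 1094373/26330)*(-11710 + 2557) = -140218737/26330*(-9153) = 1283422099761/26330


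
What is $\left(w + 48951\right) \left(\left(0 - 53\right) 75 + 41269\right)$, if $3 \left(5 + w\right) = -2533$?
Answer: $\frac{5381710670}{3} \approx 1.7939 \cdot 10^{9}$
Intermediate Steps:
$w = - \frac{2548}{3}$ ($w = -5 + \frac{1}{3} \left(-2533\right) = -5 - \frac{2533}{3} = - \frac{2548}{3} \approx -849.33$)
$\left(w + 48951\right) \left(\left(0 - 53\right) 75 + 41269\right) = \left(- \frac{2548}{3} + 48951\right) \left(\left(0 - 53\right) 75 + 41269\right) = \frac{144305 \left(\left(-53\right) 75 + 41269\right)}{3} = \frac{144305 \left(-3975 + 41269\right)}{3} = \frac{144305}{3} \cdot 37294 = \frac{5381710670}{3}$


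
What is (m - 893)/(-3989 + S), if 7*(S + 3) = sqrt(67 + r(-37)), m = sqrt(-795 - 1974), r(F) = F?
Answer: (893 - I*sqrt(2769))/(3992 - sqrt(30)/7) ≈ 0.22374 - 0.013184*I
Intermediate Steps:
m = I*sqrt(2769) (m = sqrt(-2769) = I*sqrt(2769) ≈ 52.621*I)
S = -3 + sqrt(30)/7 (S = -3 + sqrt(67 - 37)/7 = -3 + sqrt(30)/7 ≈ -2.2175)
(m - 893)/(-3989 + S) = (I*sqrt(2769) - 893)/(-3989 + (-3 + sqrt(30)/7)) = (-893 + I*sqrt(2769))/(-3992 + sqrt(30)/7)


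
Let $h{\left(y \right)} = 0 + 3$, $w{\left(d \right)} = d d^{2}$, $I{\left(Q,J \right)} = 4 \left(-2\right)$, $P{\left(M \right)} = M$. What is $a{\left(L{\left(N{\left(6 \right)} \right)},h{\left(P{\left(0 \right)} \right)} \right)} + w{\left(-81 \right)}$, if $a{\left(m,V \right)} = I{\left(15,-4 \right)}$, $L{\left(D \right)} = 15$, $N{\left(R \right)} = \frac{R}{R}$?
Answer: $-531449$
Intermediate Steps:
$I{\left(Q,J \right)} = -8$
$N{\left(R \right)} = 1$
$w{\left(d \right)} = d^{3}$
$h{\left(y \right)} = 3$
$a{\left(m,V \right)} = -8$
$a{\left(L{\left(N{\left(6 \right)} \right)},h{\left(P{\left(0 \right)} \right)} \right)} + w{\left(-81 \right)} = -8 + \left(-81\right)^{3} = -8 - 531441 = -531449$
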